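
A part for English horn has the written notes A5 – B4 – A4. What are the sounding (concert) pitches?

D5 E4 D4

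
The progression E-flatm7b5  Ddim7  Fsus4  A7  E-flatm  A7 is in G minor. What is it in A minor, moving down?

G minor down to A minor is a minor seventh; each chord root moves by that interval while the quality stays the same.
E-flatm7b5: root E-flat down a minor seventh → F, giving Fm7b5.
Ddim7: root D down a minor seventh → E, giving Edim7.
Fsus4: root F down a minor seventh → G, giving Gsus4.
A7: root A down a minor seventh → B, giving B7.
E-flatm: root E-flat down a minor seventh → F, giving Fm.
A7: root A down a minor seventh → B, giving B7.

Fm7b5 Edim7 Gsus4 B7 Fm B7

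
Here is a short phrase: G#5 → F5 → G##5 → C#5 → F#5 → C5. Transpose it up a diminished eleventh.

G#5: an eleventh up reaches C, and 16 semitones makes it C7.
F5 up a diminished eleventh is Bbb6.
A diminished eleventh up from G##5 gives C#7.
C#5 up a diminished eleventh is F6.
A diminished eleventh up from F#5 gives Bb6.
A diminished eleventh up from C5 gives Fb6.

C7 Bbb6 C#7 F6 Bb6 Fb6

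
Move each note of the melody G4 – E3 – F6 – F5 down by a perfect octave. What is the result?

G4 → G3
E3 → E2
F6 → F5
F5 → F4

G3 E2 F5 F4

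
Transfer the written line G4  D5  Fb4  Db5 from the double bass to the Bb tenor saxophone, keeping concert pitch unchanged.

A4 E5 Gb4 Eb5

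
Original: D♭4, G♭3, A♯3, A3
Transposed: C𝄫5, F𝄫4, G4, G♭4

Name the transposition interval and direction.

up a diminished seventh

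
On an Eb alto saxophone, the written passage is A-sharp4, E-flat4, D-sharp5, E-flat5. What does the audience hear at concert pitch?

Written C4 on the Eb alto saxophone sounds as Eb3, a major sixth lower; apply that shift to every note.
A#4 becomes C#4
Eb4 becomes Gb3
D#5 becomes F#4
Eb5 becomes Gb4

C#4 Gb3 F#4 Gb4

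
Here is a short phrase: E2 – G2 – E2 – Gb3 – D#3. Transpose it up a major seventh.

D#3 F#3 D#3 F4 C##4

E2: a seventh up reaches D, and 11 semitones makes it D#3.
G2: a seventh up reaches F, and 11 semitones makes it F#3.
E2: a seventh up reaches D, and 11 semitones makes it D#3.
A major seventh up from Gb3 gives F4.
D#3: a seventh up reaches C, and 11 semitones makes it C##4.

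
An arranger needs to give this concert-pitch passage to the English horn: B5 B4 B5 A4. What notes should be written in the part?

F#6 F#5 F#6 E5

The English horn sounds a perfect fifth below written, so the written part must be a perfect fifth above concert — transpose each note up.
B5 → F#6
B4 → F#5
B5 → F#6
A4 → E5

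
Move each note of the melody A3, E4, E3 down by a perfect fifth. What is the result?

D3 A3 A2

A3 down a perfect fifth is D3.
A perfect fifth down from E4 gives A3.
A perfect fifth down from E3 gives A2.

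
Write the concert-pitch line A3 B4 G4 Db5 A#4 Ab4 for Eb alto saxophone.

Written C4 sounds as Eb3 on the Eb alto saxophone, so concert pitches are written a major sixth up.
A3 → F#4
B4 → G#5
G4 → E5
Db5 → Bb5
A#4 → F##5
Ab4 → F5

F#4 G#5 E5 Bb5 F##5 F5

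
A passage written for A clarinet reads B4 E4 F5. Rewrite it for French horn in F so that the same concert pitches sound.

D#5 G#4 A5

First find concert pitch: the A clarinet sounds a minor third below written, so B4 E4 F5 sounds G#4 C#4 D5.
Then write for French horn in F: it sounds a perfect fifth below written, so the part must be a perfect fifth above concert.
G#4 → D#5
C#4 → G#4
D5 → A5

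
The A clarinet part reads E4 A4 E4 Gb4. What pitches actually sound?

Written C4 on the A clarinet sounds as A3, a minor third lower; apply that shift to every note.
E4 becomes C#4
A4 becomes F#4
E4 becomes C#4
Gb4 becomes Eb4

C#4 F#4 C#4 Eb4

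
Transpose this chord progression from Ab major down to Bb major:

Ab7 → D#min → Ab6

Bb7 E#min Bb6

Ab major down to Bb major is a minor seventh; each chord root moves by that interval while the quality stays the same.
Ab7: root Ab down a minor seventh → Bb, giving Bb7.
D#min: root D# down a minor seventh → E#, giving E#min.
Ab6: root Ab down a minor seventh → Bb, giving Bb6.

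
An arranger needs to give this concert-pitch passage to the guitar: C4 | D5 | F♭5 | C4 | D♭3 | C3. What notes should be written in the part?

C5 D6 Fb6 C5 Db4 C4

Written C4 sounds as C3 on the guitar, so concert pitches are written a perfect octave up.
C4 -> C5
D5 -> D6
Fb5 -> Fb6
C4 -> C5
Db3 -> Db4
C3 -> C4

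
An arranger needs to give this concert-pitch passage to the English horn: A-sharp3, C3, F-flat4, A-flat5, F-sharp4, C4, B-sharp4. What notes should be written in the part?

E#4 G3 Cb5 Eb6 C#5 G4 F##5

The English horn sounds a perfect fifth below written, so the written part must be a perfect fifth above concert — transpose each note up.
A#3 becomes E#4
C3 becomes G3
Fb4 becomes Cb5
Ab5 becomes Eb6
F#4 becomes C#5
C4 becomes G4
B#4 becomes F##5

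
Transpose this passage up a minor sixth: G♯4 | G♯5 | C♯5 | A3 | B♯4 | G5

E5 E6 A5 F4 G#5 Eb6

A minor sixth up from G#4 gives E5.
G#5: a sixth up reaches E, and 8 semitones makes it E6.
A minor sixth up from C#5 gives A5.
A minor sixth up from A3 gives F4.
A minor sixth up from B#4 gives G#5.
G5 up a minor sixth is Eb6.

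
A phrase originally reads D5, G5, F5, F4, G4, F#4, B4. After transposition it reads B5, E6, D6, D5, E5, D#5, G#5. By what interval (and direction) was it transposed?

From D5 to B5 is 6 letter names — a sixth of some quality.
D5 to B5 is 9 semitones, which makes it a major sixth; the second version is higher, so the direction is up.
Checking another pair — B4 → G#5 — gives the same interval.

up a major sixth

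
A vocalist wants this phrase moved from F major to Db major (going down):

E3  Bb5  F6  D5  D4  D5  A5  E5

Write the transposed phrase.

From F down to Db is a major third; apply that to each pitch.
E3 becomes C3
Bb5 becomes Gb5
F6 becomes Db6
D5 becomes Bb4
D4 becomes Bb3
D5 becomes Bb4
A5 becomes F5
E5 becomes C5

C3 Gb5 Db6 Bb4 Bb3 Bb4 F5 C5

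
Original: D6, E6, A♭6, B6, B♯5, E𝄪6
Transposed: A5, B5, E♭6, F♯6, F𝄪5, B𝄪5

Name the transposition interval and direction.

From D6 to A5 is 4 letter names — a fourth of some quality.
A5 to D6 is 5 semitones, which makes it a perfect fourth; the second version is lower, so the direction is down.
Checking another pair — E##6 → B##5 — gives the same interval.

down a perfect fourth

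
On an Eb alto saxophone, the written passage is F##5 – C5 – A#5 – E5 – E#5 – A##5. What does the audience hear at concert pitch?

Written C4 on the Eb alto saxophone sounds as Eb3, a major sixth lower; apply that shift to every note.
F##5 to A#4
C5 to Eb4
A#5 to C#5
E5 to G4
E#5 to G#4
A##5 to C##5

A#4 Eb4 C#5 G4 G#4 C##5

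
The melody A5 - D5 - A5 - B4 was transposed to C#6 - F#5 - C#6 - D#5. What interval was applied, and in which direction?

Take the first pair: A5 → C#6. A to C spans 3 letter names, so the interval is some kind of third.
A5 to C#6 is 4 semitones, which makes it a major third; the second version is higher, so the direction is up.
Checking another pair — B4 → D#5 — gives the same interval.

up a major third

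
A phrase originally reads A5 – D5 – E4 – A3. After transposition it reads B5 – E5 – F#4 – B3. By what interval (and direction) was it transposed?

up a major second

From A5 to B5 is 2 letter names — a second of some quality.
A5 to B5 is 2 semitones, which makes it a major second; the second version is higher, so the direction is up.
Checking another pair — A3 → B3 — gives the same interval.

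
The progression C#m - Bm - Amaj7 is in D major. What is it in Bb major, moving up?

Am Gm Fmaj7

D major up to Bb major is a minor sixth; each chord root moves by that interval while the quality stays the same.
C#m: root C# up a minor sixth → A, giving Am.
Bm: root B up a minor sixth → G, giving Gm.
Amaj7: root A up a minor sixth → F, giving Fmaj7.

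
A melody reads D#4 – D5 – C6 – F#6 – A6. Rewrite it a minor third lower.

B#3 B4 A5 D#6 F#6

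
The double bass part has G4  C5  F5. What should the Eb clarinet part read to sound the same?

First find concert pitch: the double bass sounds a perfect octave below written, so G4 C5 F5 sounds G3 C4 F4.
Then write for Eb clarinet: it sounds a minor third above written, so the part must be a minor third below concert.
G3 → E3
C4 → A3
F4 → D4

E3 A3 D4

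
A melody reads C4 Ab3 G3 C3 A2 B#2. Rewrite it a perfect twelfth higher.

G5 Eb5 D5 G4 E4 F##4

C4 → G5
Ab3 → Eb5
G3 → D5
C3 → G4
A2 → E4
B#2 → F##4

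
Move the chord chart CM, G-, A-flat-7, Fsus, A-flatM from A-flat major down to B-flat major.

DM A- Bb-7 Gsus BbM

A-flat major down to B-flat major is a minor seventh; each chord root moves by that interval while the quality stays the same.
CM: root C down a minor seventh → D, giving DM.
G-: root G down a minor seventh → A, giving A-.
A-flat-7: root A-flat down a minor seventh → Bb, giving Bb-7.
Fsus: root F down a minor seventh → G, giving Gsus.
A-flatM: root A-flat down a minor seventh → Bb, giving BbM.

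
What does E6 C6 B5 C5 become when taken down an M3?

C6 Ab5 G5 Ab4

E6 gives C6
C6 gives Ab5
B5 gives G5
C5 gives Ab4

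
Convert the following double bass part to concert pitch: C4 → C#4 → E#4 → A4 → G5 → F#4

The double bass sounds a perfect octave below written, so transpose each written note down a perfect octave.
C4 -> C3
C#4 -> C#3
E#4 -> E#3
A4 -> A3
G5 -> G4
F#4 -> F#3

C3 C#3 E#3 A3 G4 F#3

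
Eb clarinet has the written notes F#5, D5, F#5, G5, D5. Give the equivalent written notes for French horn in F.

E6 C6 E6 F6 C6

First find concert pitch: the Eb clarinet sounds a minor third above written, so F#5 D5 F#5 G5 D5 sounds A5 F5 A5 Bb5 F5.
Then write for French horn in F: it sounds a perfect fifth below written, so the part must be a perfect fifth above concert.
A5 → E6
F5 → C6
A5 → E6
Bb5 → F6
F5 → C6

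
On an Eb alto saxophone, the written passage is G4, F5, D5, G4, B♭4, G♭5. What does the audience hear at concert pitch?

Written C4 on the Eb alto saxophone sounds as Eb3, a major sixth lower; apply that shift to every note.
G4 gives Bb3
F5 gives Ab4
D5 gives F4
G4 gives Bb3
Bb4 gives Db4
Gb5 gives Bbb4

Bb3 Ab4 F4 Bb3 Db4 Bbb4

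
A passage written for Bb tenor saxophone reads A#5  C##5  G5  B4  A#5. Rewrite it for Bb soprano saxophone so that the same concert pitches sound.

First find concert pitch: the Bb tenor saxophone sounds a major ninth below written, so A#5 C##5 G5 B4 A#5 sounds G#4 B#3 F4 A3 G#4.
Then write for Bb soprano saxophone: it sounds a major second below written, so the part must be a major second above concert.
G#4 → A#4
B#3 → C##4
F4 → G4
A3 → B3
G#4 → A#4

A#4 C##4 G4 B3 A#4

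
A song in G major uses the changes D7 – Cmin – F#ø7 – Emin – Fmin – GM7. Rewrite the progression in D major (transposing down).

G major down to D major is a perfect fourth; each chord root moves by that interval while the quality stays the same.
D7: root D down a perfect fourth → A, giving A7.
Cmin: root C down a perfect fourth → G, giving Gmin.
F#ø7: root F# down a perfect fourth → C#, giving C#ø7.
Emin: root E down a perfect fourth → B, giving Bmin.
Fmin: root F down a perfect fourth → C, giving Cmin.
GM7: root G down a perfect fourth → D, giving DM7.

A7 Gmin C#ø7 Bmin Cmin DM7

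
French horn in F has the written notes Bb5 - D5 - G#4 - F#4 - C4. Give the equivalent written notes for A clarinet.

Gb5 Bb4 E4 D4 Ab3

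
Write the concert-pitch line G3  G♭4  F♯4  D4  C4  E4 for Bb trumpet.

The Bb trumpet sounds a major second below written, so the written part must be a major second above concert — transpose each note up.
G3 becomes A3
Gb4 becomes Ab4
F#4 becomes G#4
D4 becomes E4
C4 becomes D4
E4 becomes F#4

A3 Ab4 G#4 E4 D4 F#4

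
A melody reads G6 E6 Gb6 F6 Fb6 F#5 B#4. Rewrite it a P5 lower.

G6 -> C6
E6 -> A5
Gb6 -> Cb6
F6 -> Bb5
Fb6 -> Bbb5
F#5 -> B4
B#4 -> E#4

C6 A5 Cb6 Bb5 Bbb5 B4 E#4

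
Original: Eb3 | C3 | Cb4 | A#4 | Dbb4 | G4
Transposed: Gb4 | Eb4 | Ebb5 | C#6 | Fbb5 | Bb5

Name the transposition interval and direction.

Take the first pair: Eb3 → Gb4. E to G spans 10 letter names, so the interval is some kind of tenth.
Eb3 to Gb4 is 15 semitones, which makes it a minor tenth; the second version is higher, so the direction is up.
Checking another pair — G4 → Bb5 — gives the same interval.

up a minor tenth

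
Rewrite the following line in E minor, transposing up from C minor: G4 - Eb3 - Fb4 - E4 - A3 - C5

B4 G3 Ab4 G#4 C#4 E5

C minor to E minor up is a major third, so every note moves up by that interval.
G4 -> B4
Eb3 -> G3
Fb4 -> Ab4
E4 -> G#4
A3 -> C#4
C5 -> E5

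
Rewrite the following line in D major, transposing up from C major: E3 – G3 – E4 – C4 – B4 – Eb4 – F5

F#3 A3 F#4 D4 C#5 F4 G5

C major to D major up is a major second, so every note moves up by that interval.
E3 gives F#3
G3 gives A3
E4 gives F#4
C4 gives D4
B4 gives C#5
Eb4 gives F4
F5 gives G5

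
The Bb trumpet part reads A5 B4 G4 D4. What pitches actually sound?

G5 A4 F4 C4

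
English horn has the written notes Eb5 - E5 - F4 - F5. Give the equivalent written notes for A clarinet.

Cb5 C5 Db4 Db5

First find concert pitch: the English horn sounds a perfect fifth below written, so Eb5 E5 F4 F5 sounds Ab4 A4 Bb3 Bb4.
Then write for A clarinet: it sounds a minor third below written, so the part must be a minor third above concert.
Ab4 → Cb5
A4 → C5
Bb3 → Db4
Bb4 → Db5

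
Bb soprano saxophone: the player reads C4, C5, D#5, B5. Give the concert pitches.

Bb3 Bb4 C#5 A5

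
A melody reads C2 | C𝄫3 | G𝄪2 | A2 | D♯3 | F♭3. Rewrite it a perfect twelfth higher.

G3 Gbb4 D##4 E4 A#4 Cb5

C2 up a perfect twelfth is G3.
Cbb3: a twelfth up reaches G, and 19 semitones makes it Gbb4.
G##2 up a perfect twelfth is D##4.
A2 up a perfect twelfth is E4.
D#3 up a perfect twelfth is A#4.
Fb3: a twelfth up reaches C, and 19 semitones makes it Cb5.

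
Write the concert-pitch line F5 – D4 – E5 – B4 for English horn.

C6 A4 B5 F#5

The English horn sounds a perfect fifth below written, so the written part must be a perfect fifth above concert — transpose each note up.
F5 → C6
D4 → A4
E5 → B5
B4 → F#5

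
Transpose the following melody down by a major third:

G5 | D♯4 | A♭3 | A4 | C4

Eb5 B3 Fb3 F4 Ab3

G5 gives Eb5
D#4 gives B3
Ab3 gives Fb3
A4 gives F4
C4 gives Ab3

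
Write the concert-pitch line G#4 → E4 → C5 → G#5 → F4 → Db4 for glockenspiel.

Written C4 sounds as C6 on the glockenspiel, so concert pitches are written a perfect fifteenth down.
G#4 -> G#2
E4 -> E2
C5 -> C3
G#5 -> G#3
F4 -> F2
Db4 -> Db2

G#2 E2 C3 G#3 F2 Db2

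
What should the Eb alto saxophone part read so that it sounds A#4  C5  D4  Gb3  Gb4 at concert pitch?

Written C4 sounds as Eb3 on the Eb alto saxophone, so concert pitches are written a major sixth up.
A#4 → F##5
C5 → A5
D4 → B4
Gb3 → Eb4
Gb4 → Eb5

F##5 A5 B4 Eb4 Eb5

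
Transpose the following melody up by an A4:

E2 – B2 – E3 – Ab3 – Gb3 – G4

A#2 E#3 A#3 D4 C4 C#5

E2: a fourth up reaches A, and 6 semitones makes it A#2.
An augmented fourth up from B2 gives E#3.
An augmented fourth up from E3 gives A#3.
Ab3 up an augmented fourth is D4.
Gb3: a fourth up reaches C, and 6 semitones makes it C4.
G4: a fourth up reaches C, and 6 semitones makes it C#5.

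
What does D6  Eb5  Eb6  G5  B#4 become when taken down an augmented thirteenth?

D6 down an augmented thirteenth is Fb4.
Eb5 down an augmented thirteenth is Gbb3.
An augmented thirteenth down from Eb6 gives Gbb4.
An augmented thirteenth down from G5 gives Bbb3.
B#4: a thirteenth down reaches D, and 22 semitones makes it D3.

Fb4 Gbb3 Gbb4 Bbb3 D3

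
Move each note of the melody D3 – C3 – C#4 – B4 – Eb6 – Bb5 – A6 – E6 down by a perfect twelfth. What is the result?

D3: a twelfth down reaches G, and 19 semitones makes it G1.
C3: a twelfth down reaches F, and 19 semitones makes it F1.
C#4: a twelfth down reaches F, and 19 semitones makes it F#2.
B4 down a perfect twelfth is E3.
A perfect twelfth down from Eb6 gives Ab4.
Bb5: a twelfth down reaches E, and 19 semitones makes it Eb4.
A perfect twelfth down from A6 gives D5.
E6 down a perfect twelfth is A4.

G1 F1 F#2 E3 Ab4 Eb4 D5 A4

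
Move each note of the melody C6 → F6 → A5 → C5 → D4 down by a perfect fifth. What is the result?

F5 Bb5 D5 F4 G3

C6 becomes F5
F6 becomes Bb5
A5 becomes D5
C5 becomes F4
D4 becomes G3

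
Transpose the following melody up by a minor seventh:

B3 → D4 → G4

A4 C5 F5

B3 gives A4
D4 gives C5
G4 gives F5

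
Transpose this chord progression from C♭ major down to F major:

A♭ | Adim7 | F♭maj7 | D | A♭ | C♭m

C♭ major down to F major is a diminished fifth; each chord root moves by that interval while the quality stays the same.
A♭: root A♭ down a diminished fifth → D, giving D.
Adim7: root A down a diminished fifth → D#, giving D#dim7.
F♭maj7: root F♭ down a diminished fifth → Bb, giving Bbmaj7.
D: root D down a diminished fifth → G#, giving G#.
A♭: root A♭ down a diminished fifth → D, giving D.
C♭m: root C♭ down a diminished fifth → F, giving Fm.

D D#dim7 Bbmaj7 G# D Fm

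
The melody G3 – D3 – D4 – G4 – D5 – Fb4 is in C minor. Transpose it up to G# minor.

D#4 A#3 A#4 D#5 A#5 C5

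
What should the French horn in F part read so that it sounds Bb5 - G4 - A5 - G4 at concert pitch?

F6 D5 E6 D5

The French horn in F sounds a perfect fifth below written, so the written part must be a perfect fifth above concert — transpose each note up.
Bb5 becomes F6
G4 becomes D5
A5 becomes E6
G4 becomes D5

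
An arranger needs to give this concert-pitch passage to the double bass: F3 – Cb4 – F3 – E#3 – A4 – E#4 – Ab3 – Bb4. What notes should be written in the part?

The double bass sounds a perfect octave below written, so the written part must be a perfect octave above concert — transpose each note up.
F3 → F4
Cb4 → Cb5
F3 → F4
E#3 → E#4
A4 → A5
E#4 → E#5
Ab3 → Ab4
Bb4 → Bb5

F4 Cb5 F4 E#4 A5 E#5 Ab4 Bb5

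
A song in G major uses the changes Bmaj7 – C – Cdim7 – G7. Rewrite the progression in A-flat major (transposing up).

G major up to A-flat major is a minor second; each chord root moves by that interval while the quality stays the same.
Bmaj7: root B up a minor second → C, giving Cmaj7.
C: root C up a minor second → Db, giving Db.
Cdim7: root C up a minor second → Db, giving Dbdim7.
G7: root G up a minor second → Ab, giving Ab7.

Cmaj7 Db Dbdim7 Ab7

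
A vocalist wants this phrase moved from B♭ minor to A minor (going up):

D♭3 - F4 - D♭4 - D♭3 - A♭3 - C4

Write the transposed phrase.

C4 E5 C5 C4 G4 B4

B♭ minor to A minor up is a major seventh, so every note moves up by that interval.
Db3 to C4
F4 to E5
Db4 to C5
Db3 to C4
Ab3 to G4
C4 to B4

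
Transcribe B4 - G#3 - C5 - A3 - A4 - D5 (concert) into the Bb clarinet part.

C#5 A#3 D5 B3 B4 E5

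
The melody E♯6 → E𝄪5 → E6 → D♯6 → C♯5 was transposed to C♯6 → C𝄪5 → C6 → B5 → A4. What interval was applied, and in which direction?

From E#6 to C#6 is 3 letter names — a third of some quality.
C#6 to E#6 is 4 semitones, which makes it a major third; the second version is lower, so the direction is down.
Checking another pair — C#5 → A4 — gives the same interval.

down a major third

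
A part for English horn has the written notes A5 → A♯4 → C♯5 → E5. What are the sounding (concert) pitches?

D5 D#4 F#4 A4

Written C4 on the English horn sounds as F3, a perfect fifth lower; apply that shift to every note.
A5 -> D5
A#4 -> D#4
C#5 -> F#4
E5 -> A4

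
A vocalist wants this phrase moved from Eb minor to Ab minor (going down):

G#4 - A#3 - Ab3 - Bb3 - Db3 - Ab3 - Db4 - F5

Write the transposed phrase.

C#4 D#3 Db3 Eb3 Gb2 Db3 Gb3 Bb4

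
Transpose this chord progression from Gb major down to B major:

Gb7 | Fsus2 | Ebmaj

B7 A#sus2 G#maj

Gb major down to B major is a diminished sixth; each chord root moves by that interval while the quality stays the same.
Gb7: root Gb down a diminished sixth → B, giving B7.
Fsus2: root F down a diminished sixth → A#, giving A#sus2.
Ebmaj: root Eb down a diminished sixth → G#, giving G#maj.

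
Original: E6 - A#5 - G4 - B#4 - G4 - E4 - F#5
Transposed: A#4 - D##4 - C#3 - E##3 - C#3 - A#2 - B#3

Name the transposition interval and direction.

From E6 to A#4 is 12 letter names — a twelfth of some quality.
A#4 to E6 is 18 semitones, which makes it a diminished twelfth; the second version is lower, so the direction is down.
Checking another pair — F#5 → B#3 — gives the same interval.

down a diminished twelfth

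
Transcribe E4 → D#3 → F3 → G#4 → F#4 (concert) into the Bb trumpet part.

F#4 E#3 G3 A#4 G#4

The Bb trumpet sounds a major second below written, so the written part must be a major second above concert — transpose each note up.
E4 to F#4
D#3 to E#3
F3 to G3
G#4 to A#4
F#4 to G#4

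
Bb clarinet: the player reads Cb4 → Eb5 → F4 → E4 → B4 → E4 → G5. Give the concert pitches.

Bbb3 Db5 Eb4 D4 A4 D4 F5

Written C4 on the Bb clarinet sounds as Bb3, a major second lower; apply that shift to every note.
Cb4 to Bbb3
Eb5 to Db5
F4 to Eb4
E4 to D4
B4 to A4
E4 to D4
G5 to F5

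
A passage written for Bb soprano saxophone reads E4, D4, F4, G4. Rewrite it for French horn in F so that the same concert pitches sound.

A4 G4 Bb4 C5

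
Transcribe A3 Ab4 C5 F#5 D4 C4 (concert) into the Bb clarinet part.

B3 Bb4 D5 G#5 E4 D4

The Bb clarinet sounds a major second below written, so the written part must be a major second above concert — transpose each note up.
A3 to B3
Ab4 to Bb4
C5 to D5
F#5 to G#5
D4 to E4
C4 to D4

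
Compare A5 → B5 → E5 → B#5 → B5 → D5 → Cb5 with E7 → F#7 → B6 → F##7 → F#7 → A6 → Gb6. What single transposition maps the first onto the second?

Take the first pair: A5 → E7. A to E spans 12 letter names, so the interval is some kind of twelfth.
A5 to E7 is 19 semitones, which makes it a perfect twelfth; the second version is higher, so the direction is up.
Checking another pair — Cb5 → Gb6 — gives the same interval.

up a perfect twelfth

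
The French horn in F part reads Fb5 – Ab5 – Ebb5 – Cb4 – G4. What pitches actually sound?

The French horn in F sounds a perfect fifth below written, so transpose each written note down a perfect fifth.
Fb5 to Bbb4
Ab5 to Db5
Ebb5 to Abb4
Cb4 to Fb3
G4 to C4

Bbb4 Db5 Abb4 Fb3 C4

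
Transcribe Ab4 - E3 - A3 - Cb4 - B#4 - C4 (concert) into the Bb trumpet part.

Written C4 sounds as Bb3 on the Bb trumpet, so concert pitches are written a major second up.
Ab4 becomes Bb4
E3 becomes F#3
A3 becomes B3
Cb4 becomes Db4
B#4 becomes C##5
C4 becomes D4

Bb4 F#3 B3 Db4 C##5 D4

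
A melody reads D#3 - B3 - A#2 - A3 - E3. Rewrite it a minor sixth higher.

A minor sixth up from D#3 gives B3.
A minor sixth up from B3 gives G4.
A minor sixth up from A#2 gives F#3.
A minor sixth up from A3 gives F4.
A minor sixth up from E3 gives C4.

B3 G4 F#3 F4 C4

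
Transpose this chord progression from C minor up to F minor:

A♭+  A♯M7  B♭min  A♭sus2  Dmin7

C minor up to F minor is a perfect fourth; each chord root moves by that interval while the quality stays the same.
A♭+: root A♭ up a perfect fourth → Db, giving Db+.
A♯M7: root A♯ up a perfect fourth → D#, giving D#M7.
B♭min: root B♭ up a perfect fourth → Eb, giving Ebmin.
A♭sus2: root A♭ up a perfect fourth → Db, giving Dbsus2.
Dmin7: root D up a perfect fourth → G, giving Gmin7.

Db+ D#M7 Ebmin Dbsus2 Gmin7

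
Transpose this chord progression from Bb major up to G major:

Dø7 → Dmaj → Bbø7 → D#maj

Bb major up to G major is a major sixth; each chord root moves by that interval while the quality stays the same.
Dø7: root D up a major sixth → B, giving Bø7.
Dmaj: root D up a major sixth → B, giving Bmaj.
Bbø7: root Bb up a major sixth → G, giving Gø7.
D#maj: root D# up a major sixth → B#, giving B#maj.

Bø7 Bmaj Gø7 B#maj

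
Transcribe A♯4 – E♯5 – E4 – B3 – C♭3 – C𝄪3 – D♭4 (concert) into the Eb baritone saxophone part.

Written C4 sounds as Eb2 on the Eb baritone saxophone, so concert pitches are written a major thirteenth up.
A#4 to F##6
E#5 to C##7
E4 to C#6
B3 to G#5
Cb3 to Ab4
C##3 to A##4
Db4 to Bb5

F##6 C##7 C#6 G#5 Ab4 A##4 Bb5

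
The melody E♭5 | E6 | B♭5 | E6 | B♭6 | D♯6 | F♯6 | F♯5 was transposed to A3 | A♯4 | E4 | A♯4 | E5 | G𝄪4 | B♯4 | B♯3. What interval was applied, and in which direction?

down a diminished twelfth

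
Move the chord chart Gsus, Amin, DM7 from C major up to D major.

Asus Bmin EM7

C major up to D major is a major second; each chord root moves by that interval while the quality stays the same.
Gsus: root G up a major second → A, giving Asus.
Amin: root A up a major second → B, giving Bmin.
DM7: root D up a major second → E, giving EM7.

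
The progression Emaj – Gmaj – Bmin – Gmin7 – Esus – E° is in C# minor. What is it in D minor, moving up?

Fmaj Abmaj Cmin Abmin7 Fsus F°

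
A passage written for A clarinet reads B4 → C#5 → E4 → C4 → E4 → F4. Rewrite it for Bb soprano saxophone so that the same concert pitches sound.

A#4 B#4 D#4 B3 D#4 E4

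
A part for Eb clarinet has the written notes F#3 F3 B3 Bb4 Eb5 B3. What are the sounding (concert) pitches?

The Eb clarinet sounds a minor third above written, so transpose each written note up a minor third.
F#3 gives A3
F3 gives Ab3
B3 gives D4
Bb4 gives Db5
Eb5 gives Gb5
B3 gives D4

A3 Ab3 D4 Db5 Gb5 D4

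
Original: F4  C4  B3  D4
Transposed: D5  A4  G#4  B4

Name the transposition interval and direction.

From F4 to D5 is 6 letter names — a sixth of some quality.
F4 to D5 is 9 semitones, which makes it a major sixth; the second version is higher, so the direction is up.
Checking another pair — D4 → B4 — gives the same interval.

up a major sixth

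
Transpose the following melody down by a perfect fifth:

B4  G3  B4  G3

E4 C3 E4 C3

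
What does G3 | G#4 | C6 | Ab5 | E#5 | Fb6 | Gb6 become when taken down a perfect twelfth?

C2 C#3 F4 Db4 A#3 Bbb4 Cb5

G3 -> C2
G#4 -> C#3
C6 -> F4
Ab5 -> Db4
E#5 -> A#3
Fb6 -> Bbb4
Gb6 -> Cb5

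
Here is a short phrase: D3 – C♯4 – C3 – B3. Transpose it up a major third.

D3 -> F#3
C#4 -> E#4
C3 -> E3
B3 -> D#4

F#3 E#4 E3 D#4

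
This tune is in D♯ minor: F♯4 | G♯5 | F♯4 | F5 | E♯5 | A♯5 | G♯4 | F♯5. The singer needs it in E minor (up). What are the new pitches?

G4 A5 G4 Gb5 F#5 B5 A4 G5

From D♯ up to E is a minor second; apply that to each pitch.
F#4 becomes G4
G#5 becomes A5
F#4 becomes G4
F5 becomes Gb5
E#5 becomes F#5
A#5 becomes B5
G#4 becomes A4
F#5 becomes G5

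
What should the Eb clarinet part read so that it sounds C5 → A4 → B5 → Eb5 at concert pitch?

A4 F#4 G#5 C5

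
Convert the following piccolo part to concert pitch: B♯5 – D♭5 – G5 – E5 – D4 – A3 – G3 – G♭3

The piccolo sounds a perfect octave above written, so transpose each written note up a perfect octave.
B#5 -> B#6
Db5 -> Db6
G5 -> G6
E5 -> E6
D4 -> D5
A3 -> A4
G3 -> G4
Gb3 -> Gb4

B#6 Db6 G6 E6 D5 A4 G4 Gb4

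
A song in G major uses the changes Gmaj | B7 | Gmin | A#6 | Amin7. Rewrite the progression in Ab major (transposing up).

Abmaj C7 Abmin B6 Bbmin7

G major up to Ab major is a minor second; each chord root moves by that interval while the quality stays the same.
Gmaj: root G up a minor second → Ab, giving Abmaj.
B7: root B up a minor second → C, giving C7.
Gmin: root G up a minor second → Ab, giving Abmin.
A#6: root A# up a minor second → B, giving B6.
Amin7: root A up a minor second → Bb, giving Bbmin7.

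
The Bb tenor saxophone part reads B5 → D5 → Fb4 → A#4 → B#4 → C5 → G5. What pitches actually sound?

A4 C4 Ebb3 G#3 A#3 Bb3 F4

Written C4 on the Bb tenor saxophone sounds as Bb2, a major ninth lower; apply that shift to every note.
B5 becomes A4
D5 becomes C4
Fb4 becomes Ebb3
A#4 becomes G#3
B#4 becomes A#3
C5 becomes Bb3
G5 becomes F4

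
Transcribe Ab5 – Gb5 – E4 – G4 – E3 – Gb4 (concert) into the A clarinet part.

Cb6 Bbb5 G4 Bb4 G3 Bbb4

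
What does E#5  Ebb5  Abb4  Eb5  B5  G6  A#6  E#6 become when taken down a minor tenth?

C##4 Cb4 Fb3 C4 G#4 E5 F##5 C##5

E#5 -> C##4
Ebb5 -> Cb4
Abb4 -> Fb3
Eb5 -> C4
B5 -> G#4
G6 -> E5
A#6 -> F##5
E#6 -> C##5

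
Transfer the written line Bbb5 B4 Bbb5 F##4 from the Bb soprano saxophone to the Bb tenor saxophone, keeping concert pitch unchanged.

First find concert pitch: the Bb soprano saxophone sounds a major second below written, so Bbb5 B4 Bbb5 F##4 sounds Abb5 A4 Abb5 E#4.
Then write for Bb tenor saxophone: it sounds a major ninth below written, so the part must be a major ninth above concert.
Abb5 → Bbb6
A4 → B5
Abb5 → Bbb6
E#4 → F##5

Bbb6 B5 Bbb6 F##5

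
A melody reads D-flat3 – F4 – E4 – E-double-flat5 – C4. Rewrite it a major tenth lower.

Db3 down a major tenth is Bbb1.
F4: a tenth down reaches D, and 16 semitones makes it Db3.
A major tenth down from E4 gives C3.
Ebb5: a tenth down reaches C, and 16 semitones makes it Cbb4.
A major tenth down from C4 gives Ab2.

Bbb1 Db3 C3 Cbb4 Ab2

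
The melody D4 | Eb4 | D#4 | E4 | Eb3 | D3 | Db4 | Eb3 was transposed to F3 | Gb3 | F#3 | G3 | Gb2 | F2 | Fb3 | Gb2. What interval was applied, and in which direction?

Take the first pair: D4 → F3. D to F spans 6 letter names, so the interval is some kind of sixth.
F3 to D4 is 9 semitones, which makes it a major sixth; the second version is lower, so the direction is down.
Checking another pair — Eb3 → Gb2 — gives the same interval.

down a major sixth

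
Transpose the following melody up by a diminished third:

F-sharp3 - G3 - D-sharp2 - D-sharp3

Ab3 Bbb3 F2 F3

F#3: a third up reaches A, and 2 semitones makes it Ab3.
A diminished third up from G3 gives Bbb3.
D#2 up a diminished third is F2.
A diminished third up from D#3 gives F3.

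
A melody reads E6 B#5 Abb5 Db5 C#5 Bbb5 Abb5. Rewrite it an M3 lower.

E6 down a major third is C6.
B#5 down a major third is G#5.
Abb5 down a major third is Fbb5.
Db5: a third down reaches B, and 4 semitones makes it Bbb4.
C#5 down a major third is A4.
Bbb5 down a major third is Gbb5.
Abb5: a third down reaches F, and 4 semitones makes it Fbb5.

C6 G#5 Fbb5 Bbb4 A4 Gbb5 Fbb5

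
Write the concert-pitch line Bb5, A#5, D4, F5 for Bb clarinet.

Written C4 sounds as Bb3 on the Bb clarinet, so concert pitches are written a major second up.
Bb5 → C6
A#5 → B#5
D4 → E4
F5 → G5

C6 B#5 E4 G5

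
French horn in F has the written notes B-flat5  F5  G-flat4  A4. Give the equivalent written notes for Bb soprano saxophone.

First find concert pitch: the French horn in F sounds a perfect fifth below written, so B-flat5 F5 G-flat4 A4 sounds Eb5 Bb4 Cb4 D4.
Then write for Bb soprano saxophone: it sounds a major second below written, so the part must be a major second above concert.
Eb5 → F5
Bb4 → C5
Cb4 → Db4
D4 → E4

F5 C5 Db4 E4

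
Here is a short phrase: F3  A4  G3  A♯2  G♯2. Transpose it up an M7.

E4 G#5 F#4 G##3 F##3

F3 to E4
A4 to G#5
G3 to F#4
A#2 to G##3
G#2 to F##3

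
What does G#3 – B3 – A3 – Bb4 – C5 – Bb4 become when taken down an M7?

G#3 becomes A2
B3 becomes C3
A3 becomes Bb2
Bb4 becomes Cb4
C5 becomes Db4
Bb4 becomes Cb4

A2 C3 Bb2 Cb4 Db4 Cb4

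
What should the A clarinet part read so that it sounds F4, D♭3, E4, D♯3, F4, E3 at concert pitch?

Ab4 Fb3 G4 F#3 Ab4 G3

The A clarinet sounds a minor third below written, so the written part must be a minor third above concert — transpose each note up.
F4 → Ab4
Db3 → Fb3
E4 → G4
D#3 → F#3
F4 → Ab4
E3 → G3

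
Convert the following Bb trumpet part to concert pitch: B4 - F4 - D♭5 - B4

Written C4 on the Bb trumpet sounds as Bb3, a major second lower; apply that shift to every note.
B4 -> A4
F4 -> Eb4
Db5 -> Cb5
B4 -> A4

A4 Eb4 Cb5 A4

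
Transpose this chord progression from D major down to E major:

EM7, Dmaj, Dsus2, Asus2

F#M7 Emaj Esus2 Bsus2

D major down to E major is a minor seventh; each chord root moves by that interval while the quality stays the same.
EM7: root E down a minor seventh → F#, giving F#M7.
Dmaj: root D down a minor seventh → E, giving Emaj.
Dsus2: root D down a minor seventh → E, giving Esus2.
Asus2: root A down a minor seventh → B, giving Bsus2.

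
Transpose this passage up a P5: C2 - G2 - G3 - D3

C2 becomes G2
G2 becomes D3
G3 becomes D4
D3 becomes A3

G2 D3 D4 A3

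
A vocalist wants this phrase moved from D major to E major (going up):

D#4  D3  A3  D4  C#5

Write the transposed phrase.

E#4 E3 B3 E4 D#5

From D up to E is a major second; apply that to each pitch.
D#4 → E#4
D3 → E3
A3 → B3
D4 → E4
C#5 → D#5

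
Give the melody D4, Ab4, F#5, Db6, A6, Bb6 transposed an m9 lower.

C#3 G3 E#4 C5 G#5 A5

D4 → C#3
Ab4 → G3
F#5 → E#4
Db6 → C5
A6 → G#5
Bb6 → A5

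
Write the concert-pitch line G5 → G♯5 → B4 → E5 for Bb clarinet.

A5 A#5 C#5 F#5

Written C4 sounds as Bb3 on the Bb clarinet, so concert pitches are written a major second up.
G5 -> A5
G#5 -> A#5
B4 -> C#5
E5 -> F#5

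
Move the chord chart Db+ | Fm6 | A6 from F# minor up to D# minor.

Bb+ Dm6 F#6

F# minor up to D# minor is a major sixth; each chord root moves by that interval while the quality stays the same.
Db+: root Db up a major sixth → Bb, giving Bb+.
Fm6: root F up a major sixth → D, giving Dm6.
A6: root A up a major sixth → F#, giving F#6.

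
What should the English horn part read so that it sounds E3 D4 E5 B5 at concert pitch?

B3 A4 B5 F#6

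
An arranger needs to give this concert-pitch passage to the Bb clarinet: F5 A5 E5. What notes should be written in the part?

G5 B5 F#5

Written C4 sounds as Bb3 on the Bb clarinet, so concert pitches are written a major second up.
F5 → G5
A5 → B5
E5 → F#5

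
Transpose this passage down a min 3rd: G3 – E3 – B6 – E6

E3 C#3 G#6 C#6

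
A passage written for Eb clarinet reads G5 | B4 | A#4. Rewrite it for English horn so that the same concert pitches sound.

F6 A5 G#5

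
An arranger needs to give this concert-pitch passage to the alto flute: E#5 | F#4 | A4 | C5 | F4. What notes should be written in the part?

A#5 B4 D5 F5 Bb4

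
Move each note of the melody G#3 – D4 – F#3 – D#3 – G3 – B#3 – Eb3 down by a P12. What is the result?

G#3 becomes C#2
D4 becomes G2
F#3 becomes B1
D#3 becomes G#1
G3 becomes C2
B#3 becomes E#2
Eb3 becomes Ab1

C#2 G2 B1 G#1 C2 E#2 Ab1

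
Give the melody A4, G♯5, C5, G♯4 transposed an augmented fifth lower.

Db4 C5 Fb4 C4

A4 gives Db4
G#5 gives C5
C5 gives Fb4
G#4 gives C4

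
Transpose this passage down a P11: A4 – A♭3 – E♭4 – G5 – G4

A4 to E3
Ab3 to Eb2
Eb4 to Bb2
G5 to D4
G4 to D3

E3 Eb2 Bb2 D4 D3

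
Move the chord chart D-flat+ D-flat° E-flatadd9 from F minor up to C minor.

Ab+ Ab° Bbadd9

F minor up to C minor is a perfect fifth; each chord root moves by that interval while the quality stays the same.
D-flat+: root D-flat up a perfect fifth → Ab, giving Ab+.
D-flat°: root D-flat up a perfect fifth → Ab, giving Ab°.
E-flatadd9: root E-flat up a perfect fifth → Bb, giving Bbadd9.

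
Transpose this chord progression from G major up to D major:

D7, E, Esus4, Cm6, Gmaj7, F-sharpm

G major up to D major is a perfect fifth; each chord root moves by that interval while the quality stays the same.
D7: root D up a perfect fifth → A, giving A7.
E: root E up a perfect fifth → B, giving B.
Esus4: root E up a perfect fifth → B, giving Bsus4.
Cm6: root C up a perfect fifth → G, giving Gm6.
Gmaj7: root G up a perfect fifth → D, giving Dmaj7.
F-sharpm: root F-sharp up a perfect fifth → C#, giving C#m.

A7 B Bsus4 Gm6 Dmaj7 C#m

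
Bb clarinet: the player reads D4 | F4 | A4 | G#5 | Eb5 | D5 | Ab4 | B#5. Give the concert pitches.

The Bb clarinet sounds a major second below written, so transpose each written note down a major second.
D4 -> C4
F4 -> Eb4
A4 -> G4
G#5 -> F#5
Eb5 -> Db5
D5 -> C5
Ab4 -> Gb4
B#5 -> A#5

C4 Eb4 G4 F#5 Db5 C5 Gb4 A#5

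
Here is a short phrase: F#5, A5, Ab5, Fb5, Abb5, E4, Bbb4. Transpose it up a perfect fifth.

F#5 → C#6
A5 → E6
Ab5 → Eb6
Fb5 → Cb6
Abb5 → Ebb6
E4 → B4
Bbb4 → Fb5

C#6 E6 Eb6 Cb6 Ebb6 B4 Fb5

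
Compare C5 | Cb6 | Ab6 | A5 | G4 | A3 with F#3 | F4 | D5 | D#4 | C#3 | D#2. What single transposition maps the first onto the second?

From C5 to F#3 is 12 letter names — a twelfth of some quality.
F#3 to C5 is 18 semitones, which makes it a diminished twelfth; the second version is lower, so the direction is down.
Checking another pair — A3 → D#2 — gives the same interval.

down a diminished twelfth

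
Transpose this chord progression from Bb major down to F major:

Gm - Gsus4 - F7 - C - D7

Dm Dsus4 C7 G A7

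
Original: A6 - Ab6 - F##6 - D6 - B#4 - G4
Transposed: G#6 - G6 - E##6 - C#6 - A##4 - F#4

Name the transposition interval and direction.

down a minor second

From A6 to G#6 is 2 letter names — a second of some quality.
G#6 to A6 is 1 semitone, which makes it a minor second; the second version is lower, so the direction is down.
Checking another pair — G4 → F#4 — gives the same interval.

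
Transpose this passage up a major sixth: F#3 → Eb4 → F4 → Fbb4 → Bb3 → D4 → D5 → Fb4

D#4 C5 D5 Dbb5 G4 B4 B5 Db5

F#3 gives D#4
Eb4 gives C5
F4 gives D5
Fbb4 gives Dbb5
Bb3 gives G4
D4 gives B4
D5 gives B5
Fb4 gives Db5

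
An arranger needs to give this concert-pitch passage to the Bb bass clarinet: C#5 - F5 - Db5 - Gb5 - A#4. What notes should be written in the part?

The Bb bass clarinet sounds a major ninth below written, so the written part must be a major ninth above concert — transpose each note up.
C#5 becomes D#6
F5 becomes G6
Db5 becomes Eb6
Gb5 becomes Ab6
A#4 becomes B#5

D#6 G6 Eb6 Ab6 B#5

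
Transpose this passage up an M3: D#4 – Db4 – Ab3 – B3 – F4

F##4 F4 C4 D#4 A4

D#4 -> F##4
Db4 -> F4
Ab3 -> C4
B3 -> D#4
F4 -> A4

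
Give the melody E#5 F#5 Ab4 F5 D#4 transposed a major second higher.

F##5 G#5 Bb4 G5 E#4

E#5 -> F##5
F#5 -> G#5
Ab4 -> Bb4
F5 -> G5
D#4 -> E#4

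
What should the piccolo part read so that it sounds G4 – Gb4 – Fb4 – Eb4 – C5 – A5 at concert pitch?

G3 Gb3 Fb3 Eb3 C4 A4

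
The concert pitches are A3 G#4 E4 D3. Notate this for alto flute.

D4 C#5 A4 G3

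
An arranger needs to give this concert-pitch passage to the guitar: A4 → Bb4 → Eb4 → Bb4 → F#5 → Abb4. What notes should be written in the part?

A5 Bb5 Eb5 Bb5 F#6 Abb5

The guitar sounds a perfect octave below written, so the written part must be a perfect octave above concert — transpose each note up.
A4 becomes A5
Bb4 becomes Bb5
Eb4 becomes Eb5
Bb4 becomes Bb5
F#5 becomes F#6
Abb4 becomes Abb5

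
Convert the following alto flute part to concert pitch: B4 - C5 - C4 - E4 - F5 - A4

The alto flute sounds a perfect fourth below written, so transpose each written note down a perfect fourth.
B4 → F#4
C5 → G4
C4 → G3
E4 → B3
F5 → C5
A4 → E4

F#4 G4 G3 B3 C5 E4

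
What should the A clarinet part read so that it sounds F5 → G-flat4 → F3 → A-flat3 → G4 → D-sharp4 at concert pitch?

Ab5 Bbb4 Ab3 Cb4 Bb4 F#4

The A clarinet sounds a minor third below written, so the written part must be a minor third above concert — transpose each note up.
F5 becomes Ab5
Gb4 becomes Bbb4
F3 becomes Ab3
Ab3 becomes Cb4
G4 becomes Bb4
D#4 becomes F#4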